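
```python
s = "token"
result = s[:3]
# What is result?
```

s has length 5. The slice s[:3] selects indices [0, 1, 2] (0->'t', 1->'o', 2->'k'), giving 'tok'.

'tok'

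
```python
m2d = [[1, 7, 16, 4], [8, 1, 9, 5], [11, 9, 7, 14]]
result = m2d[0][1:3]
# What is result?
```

m2d[0] = [1, 7, 16, 4]. m2d[0] has length 4. The slice m2d[0][1:3] selects indices [1, 2] (1->7, 2->16), giving [7, 16].

[7, 16]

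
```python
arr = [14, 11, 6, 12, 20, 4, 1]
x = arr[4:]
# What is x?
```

arr has length 7. The slice arr[4:] selects indices [4, 5, 6] (4->20, 5->4, 6->1), giving [20, 4, 1].

[20, 4, 1]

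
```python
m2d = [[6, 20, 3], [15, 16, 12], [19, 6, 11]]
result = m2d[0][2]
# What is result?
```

m2d[0] = [6, 20, 3]. Taking column 2 of that row yields 3.

3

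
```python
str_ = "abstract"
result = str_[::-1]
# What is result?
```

str_ has length 8. The slice str_[::-1] selects indices [7, 6, 5, 4, 3, 2, 1, 0] (7->'t', 6->'c', 5->'a', 4->'r', 3->'t', 2->'s', 1->'b', 0->'a'), giving 'tcartsba'.

'tcartsba'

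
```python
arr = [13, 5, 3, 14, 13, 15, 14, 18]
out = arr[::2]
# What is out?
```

arr has length 8. The slice arr[::2] selects indices [0, 2, 4, 6] (0->13, 2->3, 4->13, 6->14), giving [13, 3, 13, 14].

[13, 3, 13, 14]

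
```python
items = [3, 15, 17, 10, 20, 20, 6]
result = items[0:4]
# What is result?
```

items has length 7. The slice items[0:4] selects indices [0, 1, 2, 3] (0->3, 1->15, 2->17, 3->10), giving [3, 15, 17, 10].

[3, 15, 17, 10]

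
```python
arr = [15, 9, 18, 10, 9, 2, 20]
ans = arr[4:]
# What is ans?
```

arr has length 7. The slice arr[4:] selects indices [4, 5, 6] (4->9, 5->2, 6->20), giving [9, 2, 20].

[9, 2, 20]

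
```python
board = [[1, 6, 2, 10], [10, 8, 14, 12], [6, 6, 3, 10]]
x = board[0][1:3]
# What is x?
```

board[0] = [1, 6, 2, 10]. board[0] has length 4. The slice board[0][1:3] selects indices [1, 2] (1->6, 2->2), giving [6, 2].

[6, 2]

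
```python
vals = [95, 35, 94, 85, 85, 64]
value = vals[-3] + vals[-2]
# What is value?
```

vals has length 6. Negative index -3 maps to positive index 6 + (-3) = 3. vals[3] = 85.
vals has length 6. Negative index -2 maps to positive index 6 + (-2) = 4. vals[4] = 85.
Sum: 85 + 85 = 170.

170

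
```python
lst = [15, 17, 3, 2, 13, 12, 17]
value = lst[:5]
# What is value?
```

lst has length 7. The slice lst[:5] selects indices [0, 1, 2, 3, 4] (0->15, 1->17, 2->3, 3->2, 4->13), giving [15, 17, 3, 2, 13].

[15, 17, 3, 2, 13]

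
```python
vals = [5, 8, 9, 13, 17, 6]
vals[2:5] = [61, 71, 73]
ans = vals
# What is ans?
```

vals starts as [5, 8, 9, 13, 17, 6] (length 6). The slice vals[2:5] covers indices [2, 3, 4] with values [9, 13, 17]. Replacing that slice with [61, 71, 73] (same length) produces [5, 8, 61, 71, 73, 6].

[5, 8, 61, 71, 73, 6]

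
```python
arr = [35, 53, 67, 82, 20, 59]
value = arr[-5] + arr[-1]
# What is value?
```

arr has length 6. Negative index -5 maps to positive index 6 + (-5) = 1. arr[1] = 53.
arr has length 6. Negative index -1 maps to positive index 6 + (-1) = 5. arr[5] = 59.
Sum: 53 + 59 = 112.

112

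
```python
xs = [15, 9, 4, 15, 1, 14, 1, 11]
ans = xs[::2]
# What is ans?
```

xs has length 8. The slice xs[::2] selects indices [0, 2, 4, 6] (0->15, 2->4, 4->1, 6->1), giving [15, 4, 1, 1].

[15, 4, 1, 1]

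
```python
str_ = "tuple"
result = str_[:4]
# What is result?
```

str_ has length 5. The slice str_[:4] selects indices [0, 1, 2, 3] (0->'t', 1->'u', 2->'p', 3->'l'), giving 'tupl'.

'tupl'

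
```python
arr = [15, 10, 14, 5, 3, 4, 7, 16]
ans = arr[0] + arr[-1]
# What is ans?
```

arr has length 8. arr[0] = 15.
arr has length 8. Negative index -1 maps to positive index 8 + (-1) = 7. arr[7] = 16.
Sum: 15 + 16 = 31.

31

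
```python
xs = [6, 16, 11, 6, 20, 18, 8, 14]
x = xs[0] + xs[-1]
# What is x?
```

xs has length 8. xs[0] = 6.
xs has length 8. Negative index -1 maps to positive index 8 + (-1) = 7. xs[7] = 14.
Sum: 6 + 14 = 20.

20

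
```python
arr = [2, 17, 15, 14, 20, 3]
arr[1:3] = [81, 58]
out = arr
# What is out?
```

arr starts as [2, 17, 15, 14, 20, 3] (length 6). The slice arr[1:3] covers indices [1, 2] with values [17, 15]. Replacing that slice with [81, 58] (same length) produces [2, 81, 58, 14, 20, 3].

[2, 81, 58, 14, 20, 3]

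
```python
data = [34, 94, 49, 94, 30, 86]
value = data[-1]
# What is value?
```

data has length 6. Negative index -1 maps to positive index 6 + (-1) = 5. data[5] = 86.

86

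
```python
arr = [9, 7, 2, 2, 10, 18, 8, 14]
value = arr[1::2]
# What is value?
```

arr has length 8. The slice arr[1::2] selects indices [1, 3, 5, 7] (1->7, 3->2, 5->18, 7->14), giving [7, 2, 18, 14].

[7, 2, 18, 14]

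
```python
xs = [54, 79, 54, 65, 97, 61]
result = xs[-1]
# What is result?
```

xs has length 6. Negative index -1 maps to positive index 6 + (-1) = 5. xs[5] = 61.

61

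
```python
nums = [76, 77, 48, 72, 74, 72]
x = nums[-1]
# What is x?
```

nums has length 6. Negative index -1 maps to positive index 6 + (-1) = 5. nums[5] = 72.

72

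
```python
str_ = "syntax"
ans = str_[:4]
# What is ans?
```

str_ has length 6. The slice str_[:4] selects indices [0, 1, 2, 3] (0->'s', 1->'y', 2->'n', 3->'t'), giving 'synt'.

'synt'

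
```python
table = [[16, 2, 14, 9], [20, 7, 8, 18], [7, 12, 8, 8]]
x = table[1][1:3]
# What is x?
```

table[1] = [20, 7, 8, 18]. table[1] has length 4. The slice table[1][1:3] selects indices [1, 2] (1->7, 2->8), giving [7, 8].

[7, 8]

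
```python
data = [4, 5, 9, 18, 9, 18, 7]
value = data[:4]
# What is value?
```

data has length 7. The slice data[:4] selects indices [0, 1, 2, 3] (0->4, 1->5, 2->9, 3->18), giving [4, 5, 9, 18].

[4, 5, 9, 18]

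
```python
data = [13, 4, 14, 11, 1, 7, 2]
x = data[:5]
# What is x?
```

data has length 7. The slice data[:5] selects indices [0, 1, 2, 3, 4] (0->13, 1->4, 2->14, 3->11, 4->1), giving [13, 4, 14, 11, 1].

[13, 4, 14, 11, 1]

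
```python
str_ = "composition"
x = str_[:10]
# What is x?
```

str_ has length 11. The slice str_[:10] selects indices [0, 1, 2, 3, 4, 5, 6, 7, 8, 9] (0->'c', 1->'o', 2->'m', 3->'p', 4->'o', 5->'s', 6->'i', 7->'t', 8->'i', 9->'o'), giving 'compositio'.

'compositio'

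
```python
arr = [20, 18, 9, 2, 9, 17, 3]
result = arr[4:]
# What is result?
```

arr has length 7. The slice arr[4:] selects indices [4, 5, 6] (4->9, 5->17, 6->3), giving [9, 17, 3].

[9, 17, 3]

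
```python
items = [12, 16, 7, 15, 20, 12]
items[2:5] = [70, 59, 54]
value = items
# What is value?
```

items starts as [12, 16, 7, 15, 20, 12] (length 6). The slice items[2:5] covers indices [2, 3, 4] with values [7, 15, 20]. Replacing that slice with [70, 59, 54] (same length) produces [12, 16, 70, 59, 54, 12].

[12, 16, 70, 59, 54, 12]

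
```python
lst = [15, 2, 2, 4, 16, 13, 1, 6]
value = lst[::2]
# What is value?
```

lst has length 8. The slice lst[::2] selects indices [0, 2, 4, 6] (0->15, 2->2, 4->16, 6->1), giving [15, 2, 16, 1].

[15, 2, 16, 1]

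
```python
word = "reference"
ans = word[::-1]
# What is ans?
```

word has length 9. The slice word[::-1] selects indices [8, 7, 6, 5, 4, 3, 2, 1, 0] (8->'e', 7->'c', 6->'n', 5->'e', 4->'r', 3->'e', 2->'f', 1->'e', 0->'r'), giving 'ecnerefer'.

'ecnerefer'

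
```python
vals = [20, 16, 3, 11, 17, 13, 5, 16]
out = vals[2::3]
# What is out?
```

vals has length 8. The slice vals[2::3] selects indices [2, 5] (2->3, 5->13), giving [3, 13].

[3, 13]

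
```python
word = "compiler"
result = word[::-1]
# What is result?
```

word has length 8. The slice word[::-1] selects indices [7, 6, 5, 4, 3, 2, 1, 0] (7->'r', 6->'e', 5->'l', 4->'i', 3->'p', 2->'m', 1->'o', 0->'c'), giving 'relipmoc'.

'relipmoc'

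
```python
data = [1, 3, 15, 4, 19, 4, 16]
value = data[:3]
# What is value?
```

data has length 7. The slice data[:3] selects indices [0, 1, 2] (0->1, 1->3, 2->15), giving [1, 3, 15].

[1, 3, 15]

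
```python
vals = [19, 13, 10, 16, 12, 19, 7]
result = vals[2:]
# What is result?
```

vals has length 7. The slice vals[2:] selects indices [2, 3, 4, 5, 6] (2->10, 3->16, 4->12, 5->19, 6->7), giving [10, 16, 12, 19, 7].

[10, 16, 12, 19, 7]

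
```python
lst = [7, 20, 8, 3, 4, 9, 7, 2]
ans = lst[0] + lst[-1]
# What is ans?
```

lst has length 8. lst[0] = 7.
lst has length 8. Negative index -1 maps to positive index 8 + (-1) = 7. lst[7] = 2.
Sum: 7 + 2 = 9.

9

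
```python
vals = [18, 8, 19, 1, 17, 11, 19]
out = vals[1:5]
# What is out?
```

vals has length 7. The slice vals[1:5] selects indices [1, 2, 3, 4] (1->8, 2->19, 3->1, 4->17), giving [8, 19, 1, 17].

[8, 19, 1, 17]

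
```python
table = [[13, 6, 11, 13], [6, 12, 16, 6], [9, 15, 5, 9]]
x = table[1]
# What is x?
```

table has 3 rows. Row 1 is [6, 12, 16, 6].

[6, 12, 16, 6]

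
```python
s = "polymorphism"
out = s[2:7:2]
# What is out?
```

s has length 12. The slice s[2:7:2] selects indices [2, 4, 6] (2->'l', 4->'m', 6->'r'), giving 'lmr'.

'lmr'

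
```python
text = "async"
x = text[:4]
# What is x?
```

text has length 5. The slice text[:4] selects indices [0, 1, 2, 3] (0->'a', 1->'s', 2->'y', 3->'n'), giving 'asyn'.

'asyn'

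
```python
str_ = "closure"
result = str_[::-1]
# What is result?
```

str_ has length 7. The slice str_[::-1] selects indices [6, 5, 4, 3, 2, 1, 0] (6->'e', 5->'r', 4->'u', 3->'s', 2->'o', 1->'l', 0->'c'), giving 'erusolc'.

'erusolc'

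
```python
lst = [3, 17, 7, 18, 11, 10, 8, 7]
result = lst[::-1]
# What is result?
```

lst has length 8. The slice lst[::-1] selects indices [7, 6, 5, 4, 3, 2, 1, 0] (7->7, 6->8, 5->10, 4->11, 3->18, 2->7, 1->17, 0->3), giving [7, 8, 10, 11, 18, 7, 17, 3].

[7, 8, 10, 11, 18, 7, 17, 3]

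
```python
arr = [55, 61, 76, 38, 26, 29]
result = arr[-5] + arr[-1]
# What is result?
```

arr has length 6. Negative index -5 maps to positive index 6 + (-5) = 1. arr[1] = 61.
arr has length 6. Negative index -1 maps to positive index 6 + (-1) = 5. arr[5] = 29.
Sum: 61 + 29 = 90.

90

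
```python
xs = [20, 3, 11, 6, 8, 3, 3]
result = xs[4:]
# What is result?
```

xs has length 7. The slice xs[4:] selects indices [4, 5, 6] (4->8, 5->3, 6->3), giving [8, 3, 3].

[8, 3, 3]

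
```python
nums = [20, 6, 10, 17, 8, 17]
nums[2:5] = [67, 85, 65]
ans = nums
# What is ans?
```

nums starts as [20, 6, 10, 17, 8, 17] (length 6). The slice nums[2:5] covers indices [2, 3, 4] with values [10, 17, 8]. Replacing that slice with [67, 85, 65] (same length) produces [20, 6, 67, 85, 65, 17].

[20, 6, 67, 85, 65, 17]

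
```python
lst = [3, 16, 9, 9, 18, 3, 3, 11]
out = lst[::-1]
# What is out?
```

lst has length 8. The slice lst[::-1] selects indices [7, 6, 5, 4, 3, 2, 1, 0] (7->11, 6->3, 5->3, 4->18, 3->9, 2->9, 1->16, 0->3), giving [11, 3, 3, 18, 9, 9, 16, 3].

[11, 3, 3, 18, 9, 9, 16, 3]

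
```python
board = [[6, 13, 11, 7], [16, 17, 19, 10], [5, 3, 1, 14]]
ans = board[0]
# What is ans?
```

board has 3 rows. Row 0 is [6, 13, 11, 7].

[6, 13, 11, 7]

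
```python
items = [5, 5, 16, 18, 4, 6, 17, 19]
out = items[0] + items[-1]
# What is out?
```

items has length 8. items[0] = 5.
items has length 8. Negative index -1 maps to positive index 8 + (-1) = 7. items[7] = 19.
Sum: 5 + 19 = 24.

24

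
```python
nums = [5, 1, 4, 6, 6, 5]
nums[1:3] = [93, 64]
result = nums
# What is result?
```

nums starts as [5, 1, 4, 6, 6, 5] (length 6). The slice nums[1:3] covers indices [1, 2] with values [1, 4]. Replacing that slice with [93, 64] (same length) produces [5, 93, 64, 6, 6, 5].

[5, 93, 64, 6, 6, 5]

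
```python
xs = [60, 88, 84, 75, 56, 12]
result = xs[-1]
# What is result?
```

xs has length 6. Negative index -1 maps to positive index 6 + (-1) = 5. xs[5] = 12.

12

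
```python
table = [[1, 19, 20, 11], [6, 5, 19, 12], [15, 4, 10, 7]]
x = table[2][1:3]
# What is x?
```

table[2] = [15, 4, 10, 7]. table[2] has length 4. The slice table[2][1:3] selects indices [1, 2] (1->4, 2->10), giving [4, 10].

[4, 10]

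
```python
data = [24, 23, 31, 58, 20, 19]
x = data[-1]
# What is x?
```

data has length 6. Negative index -1 maps to positive index 6 + (-1) = 5. data[5] = 19.

19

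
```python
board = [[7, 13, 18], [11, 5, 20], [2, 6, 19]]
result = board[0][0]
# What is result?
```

board[0] = [7, 13, 18]. Taking column 0 of that row yields 7.

7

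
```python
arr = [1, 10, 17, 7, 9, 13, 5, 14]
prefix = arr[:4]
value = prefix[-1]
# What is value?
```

arr has length 8. The slice arr[:4] selects indices [0, 1, 2, 3] (0->1, 1->10, 2->17, 3->7), giving [1, 10, 17, 7]. So prefix = [1, 10, 17, 7]. Then prefix[-1] = 7.

7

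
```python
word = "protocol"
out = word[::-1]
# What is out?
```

word has length 8. The slice word[::-1] selects indices [7, 6, 5, 4, 3, 2, 1, 0] (7->'l', 6->'o', 5->'c', 4->'o', 3->'t', 2->'o', 1->'r', 0->'p'), giving 'locotorp'.

'locotorp'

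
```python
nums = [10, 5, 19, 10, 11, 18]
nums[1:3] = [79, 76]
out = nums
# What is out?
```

nums starts as [10, 5, 19, 10, 11, 18] (length 6). The slice nums[1:3] covers indices [1, 2] with values [5, 19]. Replacing that slice with [79, 76] (same length) produces [10, 79, 76, 10, 11, 18].

[10, 79, 76, 10, 11, 18]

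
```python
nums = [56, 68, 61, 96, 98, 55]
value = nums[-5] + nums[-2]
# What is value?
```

nums has length 6. Negative index -5 maps to positive index 6 + (-5) = 1. nums[1] = 68.
nums has length 6. Negative index -2 maps to positive index 6 + (-2) = 4. nums[4] = 98.
Sum: 68 + 98 = 166.

166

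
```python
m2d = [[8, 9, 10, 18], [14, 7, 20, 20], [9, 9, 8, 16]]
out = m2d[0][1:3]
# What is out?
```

m2d[0] = [8, 9, 10, 18]. m2d[0] has length 4. The slice m2d[0][1:3] selects indices [1, 2] (1->9, 2->10), giving [9, 10].

[9, 10]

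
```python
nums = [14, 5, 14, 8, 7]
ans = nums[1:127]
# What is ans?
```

nums has length 5. The slice nums[1:127] selects indices [1, 2, 3, 4] (1->5, 2->14, 3->8, 4->7), giving [5, 14, 8, 7].

[5, 14, 8, 7]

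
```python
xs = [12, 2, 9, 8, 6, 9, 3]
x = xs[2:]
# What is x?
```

xs has length 7. The slice xs[2:] selects indices [2, 3, 4, 5, 6] (2->9, 3->8, 4->6, 5->9, 6->3), giving [9, 8, 6, 9, 3].

[9, 8, 6, 9, 3]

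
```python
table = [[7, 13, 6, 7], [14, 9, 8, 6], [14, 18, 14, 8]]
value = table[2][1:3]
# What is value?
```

table[2] = [14, 18, 14, 8]. table[2] has length 4. The slice table[2][1:3] selects indices [1, 2] (1->18, 2->14), giving [18, 14].

[18, 14]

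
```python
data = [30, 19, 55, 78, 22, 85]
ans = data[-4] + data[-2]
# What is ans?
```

data has length 6. Negative index -4 maps to positive index 6 + (-4) = 2. data[2] = 55.
data has length 6. Negative index -2 maps to positive index 6 + (-2) = 4. data[4] = 22.
Sum: 55 + 22 = 77.

77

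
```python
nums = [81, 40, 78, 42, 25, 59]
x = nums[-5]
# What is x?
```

nums has length 6. Negative index -5 maps to positive index 6 + (-5) = 1. nums[1] = 40.

40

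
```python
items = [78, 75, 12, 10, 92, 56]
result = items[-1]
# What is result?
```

items has length 6. Negative index -1 maps to positive index 6 + (-1) = 5. items[5] = 56.

56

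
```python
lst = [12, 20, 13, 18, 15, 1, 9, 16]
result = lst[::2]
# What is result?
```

lst has length 8. The slice lst[::2] selects indices [0, 2, 4, 6] (0->12, 2->13, 4->15, 6->9), giving [12, 13, 15, 9].

[12, 13, 15, 9]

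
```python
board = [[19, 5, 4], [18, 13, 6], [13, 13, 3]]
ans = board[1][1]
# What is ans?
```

board[1] = [18, 13, 6]. Taking column 1 of that row yields 13.

13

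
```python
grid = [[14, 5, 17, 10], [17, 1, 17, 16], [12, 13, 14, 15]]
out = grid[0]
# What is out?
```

grid has 3 rows. Row 0 is [14, 5, 17, 10].

[14, 5, 17, 10]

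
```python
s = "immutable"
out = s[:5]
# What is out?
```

s has length 9. The slice s[:5] selects indices [0, 1, 2, 3, 4] (0->'i', 1->'m', 2->'m', 3->'u', 4->'t'), giving 'immut'.

'immut'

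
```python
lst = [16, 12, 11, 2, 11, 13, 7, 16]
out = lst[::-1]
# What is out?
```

lst has length 8. The slice lst[::-1] selects indices [7, 6, 5, 4, 3, 2, 1, 0] (7->16, 6->7, 5->13, 4->11, 3->2, 2->11, 1->12, 0->16), giving [16, 7, 13, 11, 2, 11, 12, 16].

[16, 7, 13, 11, 2, 11, 12, 16]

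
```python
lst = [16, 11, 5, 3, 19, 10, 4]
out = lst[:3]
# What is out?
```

lst has length 7. The slice lst[:3] selects indices [0, 1, 2] (0->16, 1->11, 2->5), giving [16, 11, 5].

[16, 11, 5]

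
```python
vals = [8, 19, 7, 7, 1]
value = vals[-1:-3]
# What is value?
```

vals has length 5. The slice vals[-1:-3] resolves to an empty index range, so the result is [].

[]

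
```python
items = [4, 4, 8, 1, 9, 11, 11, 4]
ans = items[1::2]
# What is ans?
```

items has length 8. The slice items[1::2] selects indices [1, 3, 5, 7] (1->4, 3->1, 5->11, 7->4), giving [4, 1, 11, 4].

[4, 1, 11, 4]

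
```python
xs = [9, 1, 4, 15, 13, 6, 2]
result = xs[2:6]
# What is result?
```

xs has length 7. The slice xs[2:6] selects indices [2, 3, 4, 5] (2->4, 3->15, 4->13, 5->6), giving [4, 15, 13, 6].

[4, 15, 13, 6]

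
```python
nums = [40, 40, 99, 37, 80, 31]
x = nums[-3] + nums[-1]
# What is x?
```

nums has length 6. Negative index -3 maps to positive index 6 + (-3) = 3. nums[3] = 37.
nums has length 6. Negative index -1 maps to positive index 6 + (-1) = 5. nums[5] = 31.
Sum: 37 + 31 = 68.

68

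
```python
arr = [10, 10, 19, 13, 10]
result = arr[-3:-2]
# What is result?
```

arr has length 5. The slice arr[-3:-2] selects indices [2] (2->19), giving [19].

[19]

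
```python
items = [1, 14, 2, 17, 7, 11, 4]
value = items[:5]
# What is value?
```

items has length 7. The slice items[:5] selects indices [0, 1, 2, 3, 4] (0->1, 1->14, 2->2, 3->17, 4->7), giving [1, 14, 2, 17, 7].

[1, 14, 2, 17, 7]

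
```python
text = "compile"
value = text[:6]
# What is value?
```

text has length 7. The slice text[:6] selects indices [0, 1, 2, 3, 4, 5] (0->'c', 1->'o', 2->'m', 3->'p', 4->'i', 5->'l'), giving 'compil'.

'compil'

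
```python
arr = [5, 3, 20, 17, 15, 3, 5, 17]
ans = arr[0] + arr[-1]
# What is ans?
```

arr has length 8. arr[0] = 5.
arr has length 8. Negative index -1 maps to positive index 8 + (-1) = 7. arr[7] = 17.
Sum: 5 + 17 = 22.

22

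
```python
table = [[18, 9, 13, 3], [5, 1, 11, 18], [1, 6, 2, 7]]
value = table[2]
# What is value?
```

table has 3 rows. Row 2 is [1, 6, 2, 7].

[1, 6, 2, 7]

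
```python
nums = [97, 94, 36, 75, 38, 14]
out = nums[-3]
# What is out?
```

nums has length 6. Negative index -3 maps to positive index 6 + (-3) = 3. nums[3] = 75.

75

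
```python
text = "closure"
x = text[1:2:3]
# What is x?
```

text has length 7. The slice text[1:2:3] selects indices [1] (1->'l'), giving 'l'.

'l'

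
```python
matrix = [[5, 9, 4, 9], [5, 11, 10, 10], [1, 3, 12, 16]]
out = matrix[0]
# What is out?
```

matrix has 3 rows. Row 0 is [5, 9, 4, 9].

[5, 9, 4, 9]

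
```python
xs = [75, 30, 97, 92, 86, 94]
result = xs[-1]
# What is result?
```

xs has length 6. Negative index -1 maps to positive index 6 + (-1) = 5. xs[5] = 94.

94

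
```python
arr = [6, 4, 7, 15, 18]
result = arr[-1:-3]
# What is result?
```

arr has length 5. The slice arr[-1:-3] resolves to an empty index range, so the result is [].

[]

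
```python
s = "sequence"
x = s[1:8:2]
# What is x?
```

s has length 8. The slice s[1:8:2] selects indices [1, 3, 5, 7] (1->'e', 3->'u', 5->'n', 7->'e'), giving 'eune'.

'eune'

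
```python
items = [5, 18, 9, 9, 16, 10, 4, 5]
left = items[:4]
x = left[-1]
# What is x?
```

items has length 8. The slice items[:4] selects indices [0, 1, 2, 3] (0->5, 1->18, 2->9, 3->9), giving [5, 18, 9, 9]. So left = [5, 18, 9, 9]. Then left[-1] = 9.

9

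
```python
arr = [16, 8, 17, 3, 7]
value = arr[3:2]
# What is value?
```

arr has length 5. The slice arr[3:2] resolves to an empty index range, so the result is [].

[]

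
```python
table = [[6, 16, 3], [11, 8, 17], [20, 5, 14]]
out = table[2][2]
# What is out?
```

table[2] = [20, 5, 14]. Taking column 2 of that row yields 14.

14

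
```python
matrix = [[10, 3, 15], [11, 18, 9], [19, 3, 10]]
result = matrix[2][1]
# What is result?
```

matrix[2] = [19, 3, 10]. Taking column 1 of that row yields 3.

3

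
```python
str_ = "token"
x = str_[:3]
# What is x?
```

str_ has length 5. The slice str_[:3] selects indices [0, 1, 2] (0->'t', 1->'o', 2->'k'), giving 'tok'.

'tok'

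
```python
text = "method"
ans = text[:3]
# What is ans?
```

text has length 6. The slice text[:3] selects indices [0, 1, 2] (0->'m', 1->'e', 2->'t'), giving 'met'.

'met'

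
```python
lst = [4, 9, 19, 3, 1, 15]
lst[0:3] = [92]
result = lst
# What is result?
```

lst starts as [4, 9, 19, 3, 1, 15] (length 6). The slice lst[0:3] covers indices [0, 1, 2] with values [4, 9, 19]. Replacing that slice with [92] (different length) produces [92, 3, 1, 15].

[92, 3, 1, 15]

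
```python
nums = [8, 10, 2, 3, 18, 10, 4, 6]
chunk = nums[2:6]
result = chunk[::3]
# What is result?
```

nums has length 8. The slice nums[2:6] selects indices [2, 3, 4, 5] (2->2, 3->3, 4->18, 5->10), giving [2, 3, 18, 10]. So chunk = [2, 3, 18, 10]. chunk has length 4. The slice chunk[::3] selects indices [0, 3] (0->2, 3->10), giving [2, 10].

[2, 10]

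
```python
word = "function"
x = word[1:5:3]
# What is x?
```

word has length 8. The slice word[1:5:3] selects indices [1, 4] (1->'u', 4->'t'), giving 'ut'.

'ut'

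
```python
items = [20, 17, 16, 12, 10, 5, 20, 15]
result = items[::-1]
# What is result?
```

items has length 8. The slice items[::-1] selects indices [7, 6, 5, 4, 3, 2, 1, 0] (7->15, 6->20, 5->5, 4->10, 3->12, 2->16, 1->17, 0->20), giving [15, 20, 5, 10, 12, 16, 17, 20].

[15, 20, 5, 10, 12, 16, 17, 20]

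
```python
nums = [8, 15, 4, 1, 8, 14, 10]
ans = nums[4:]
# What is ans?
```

nums has length 7. The slice nums[4:] selects indices [4, 5, 6] (4->8, 5->14, 6->10), giving [8, 14, 10].

[8, 14, 10]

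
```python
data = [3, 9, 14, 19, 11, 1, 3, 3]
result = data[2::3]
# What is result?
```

data has length 8. The slice data[2::3] selects indices [2, 5] (2->14, 5->1), giving [14, 1].

[14, 1]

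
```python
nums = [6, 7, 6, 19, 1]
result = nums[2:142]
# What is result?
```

nums has length 5. The slice nums[2:142] selects indices [2, 3, 4] (2->6, 3->19, 4->1), giving [6, 19, 1].

[6, 19, 1]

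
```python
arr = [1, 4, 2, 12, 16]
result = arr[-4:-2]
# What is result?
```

arr has length 5. The slice arr[-4:-2] selects indices [1, 2] (1->4, 2->2), giving [4, 2].

[4, 2]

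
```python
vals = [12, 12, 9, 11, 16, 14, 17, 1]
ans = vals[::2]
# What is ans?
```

vals has length 8. The slice vals[::2] selects indices [0, 2, 4, 6] (0->12, 2->9, 4->16, 6->17), giving [12, 9, 16, 17].

[12, 9, 16, 17]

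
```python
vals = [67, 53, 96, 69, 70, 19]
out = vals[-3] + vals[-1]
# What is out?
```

vals has length 6. Negative index -3 maps to positive index 6 + (-3) = 3. vals[3] = 69.
vals has length 6. Negative index -1 maps to positive index 6 + (-1) = 5. vals[5] = 19.
Sum: 69 + 19 = 88.

88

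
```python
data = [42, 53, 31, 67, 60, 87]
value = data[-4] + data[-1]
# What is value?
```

data has length 6. Negative index -4 maps to positive index 6 + (-4) = 2. data[2] = 31.
data has length 6. Negative index -1 maps to positive index 6 + (-1) = 5. data[5] = 87.
Sum: 31 + 87 = 118.

118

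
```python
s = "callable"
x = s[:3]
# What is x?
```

s has length 8. The slice s[:3] selects indices [0, 1, 2] (0->'c', 1->'a', 2->'l'), giving 'cal'.

'cal'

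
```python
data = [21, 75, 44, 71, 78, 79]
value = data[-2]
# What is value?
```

data has length 6. Negative index -2 maps to positive index 6 + (-2) = 4. data[4] = 78.

78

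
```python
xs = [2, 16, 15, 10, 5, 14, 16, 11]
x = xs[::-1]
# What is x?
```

xs has length 8. The slice xs[::-1] selects indices [7, 6, 5, 4, 3, 2, 1, 0] (7->11, 6->16, 5->14, 4->5, 3->10, 2->15, 1->16, 0->2), giving [11, 16, 14, 5, 10, 15, 16, 2].

[11, 16, 14, 5, 10, 15, 16, 2]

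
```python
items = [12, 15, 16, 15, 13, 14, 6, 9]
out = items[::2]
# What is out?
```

items has length 8. The slice items[::2] selects indices [0, 2, 4, 6] (0->12, 2->16, 4->13, 6->6), giving [12, 16, 13, 6].

[12, 16, 13, 6]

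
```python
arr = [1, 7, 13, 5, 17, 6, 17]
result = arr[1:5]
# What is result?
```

arr has length 7. The slice arr[1:5] selects indices [1, 2, 3, 4] (1->7, 2->13, 3->5, 4->17), giving [7, 13, 5, 17].

[7, 13, 5, 17]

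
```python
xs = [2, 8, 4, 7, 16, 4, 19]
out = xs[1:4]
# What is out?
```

xs has length 7. The slice xs[1:4] selects indices [1, 2, 3] (1->8, 2->4, 3->7), giving [8, 4, 7].

[8, 4, 7]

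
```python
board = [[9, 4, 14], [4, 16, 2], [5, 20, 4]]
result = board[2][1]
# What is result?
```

board[2] = [5, 20, 4]. Taking column 1 of that row yields 20.

20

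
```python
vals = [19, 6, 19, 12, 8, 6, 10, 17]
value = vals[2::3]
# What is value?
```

vals has length 8. The slice vals[2::3] selects indices [2, 5] (2->19, 5->6), giving [19, 6].

[19, 6]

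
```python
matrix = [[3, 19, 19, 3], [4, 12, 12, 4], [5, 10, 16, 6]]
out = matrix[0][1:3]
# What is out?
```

matrix[0] = [3, 19, 19, 3]. matrix[0] has length 4. The slice matrix[0][1:3] selects indices [1, 2] (1->19, 2->19), giving [19, 19].

[19, 19]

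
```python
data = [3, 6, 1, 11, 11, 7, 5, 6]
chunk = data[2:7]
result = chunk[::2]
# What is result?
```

data has length 8. The slice data[2:7] selects indices [2, 3, 4, 5, 6] (2->1, 3->11, 4->11, 5->7, 6->5), giving [1, 11, 11, 7, 5]. So chunk = [1, 11, 11, 7, 5]. chunk has length 5. The slice chunk[::2] selects indices [0, 2, 4] (0->1, 2->11, 4->5), giving [1, 11, 5].

[1, 11, 5]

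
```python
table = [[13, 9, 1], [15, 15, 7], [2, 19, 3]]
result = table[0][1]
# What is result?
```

table[0] = [13, 9, 1]. Taking column 1 of that row yields 9.

9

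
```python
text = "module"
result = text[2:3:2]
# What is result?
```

text has length 6. The slice text[2:3:2] selects indices [2] (2->'d'), giving 'd'.

'd'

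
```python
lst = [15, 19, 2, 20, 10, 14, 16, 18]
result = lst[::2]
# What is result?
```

lst has length 8. The slice lst[::2] selects indices [0, 2, 4, 6] (0->15, 2->2, 4->10, 6->16), giving [15, 2, 10, 16].

[15, 2, 10, 16]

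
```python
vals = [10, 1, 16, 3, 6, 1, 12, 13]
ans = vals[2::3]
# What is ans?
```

vals has length 8. The slice vals[2::3] selects indices [2, 5] (2->16, 5->1), giving [16, 1].

[16, 1]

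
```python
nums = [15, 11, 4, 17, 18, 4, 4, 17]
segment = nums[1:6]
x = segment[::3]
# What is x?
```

nums has length 8. The slice nums[1:6] selects indices [1, 2, 3, 4, 5] (1->11, 2->4, 3->17, 4->18, 5->4), giving [11, 4, 17, 18, 4]. So segment = [11, 4, 17, 18, 4]. segment has length 5. The slice segment[::3] selects indices [0, 3] (0->11, 3->18), giving [11, 18].

[11, 18]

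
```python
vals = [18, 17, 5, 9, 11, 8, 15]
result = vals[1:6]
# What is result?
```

vals has length 7. The slice vals[1:6] selects indices [1, 2, 3, 4, 5] (1->17, 2->5, 3->9, 4->11, 5->8), giving [17, 5, 9, 11, 8].

[17, 5, 9, 11, 8]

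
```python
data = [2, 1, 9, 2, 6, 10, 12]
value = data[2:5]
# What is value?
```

data has length 7. The slice data[2:5] selects indices [2, 3, 4] (2->9, 3->2, 4->6), giving [9, 2, 6].

[9, 2, 6]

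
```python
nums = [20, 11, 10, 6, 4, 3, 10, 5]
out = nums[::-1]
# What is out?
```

nums has length 8. The slice nums[::-1] selects indices [7, 6, 5, 4, 3, 2, 1, 0] (7->5, 6->10, 5->3, 4->4, 3->6, 2->10, 1->11, 0->20), giving [5, 10, 3, 4, 6, 10, 11, 20].

[5, 10, 3, 4, 6, 10, 11, 20]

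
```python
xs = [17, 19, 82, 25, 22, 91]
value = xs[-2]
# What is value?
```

xs has length 6. Negative index -2 maps to positive index 6 + (-2) = 4. xs[4] = 22.

22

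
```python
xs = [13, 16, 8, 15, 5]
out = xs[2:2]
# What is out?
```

xs has length 5. The slice xs[2:2] resolves to an empty index range, so the result is [].

[]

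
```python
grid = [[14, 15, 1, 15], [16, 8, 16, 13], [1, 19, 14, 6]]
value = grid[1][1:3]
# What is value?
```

grid[1] = [16, 8, 16, 13]. grid[1] has length 4. The slice grid[1][1:3] selects indices [1, 2] (1->8, 2->16), giving [8, 16].

[8, 16]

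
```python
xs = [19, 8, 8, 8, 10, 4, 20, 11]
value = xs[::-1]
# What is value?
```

xs has length 8. The slice xs[::-1] selects indices [7, 6, 5, 4, 3, 2, 1, 0] (7->11, 6->20, 5->4, 4->10, 3->8, 2->8, 1->8, 0->19), giving [11, 20, 4, 10, 8, 8, 8, 19].

[11, 20, 4, 10, 8, 8, 8, 19]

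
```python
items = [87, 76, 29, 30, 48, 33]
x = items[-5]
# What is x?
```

items has length 6. Negative index -5 maps to positive index 6 + (-5) = 1. items[1] = 76.

76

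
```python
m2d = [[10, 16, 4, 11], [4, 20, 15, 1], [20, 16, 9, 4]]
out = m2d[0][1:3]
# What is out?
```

m2d[0] = [10, 16, 4, 11]. m2d[0] has length 4. The slice m2d[0][1:3] selects indices [1, 2] (1->16, 2->4), giving [16, 4].

[16, 4]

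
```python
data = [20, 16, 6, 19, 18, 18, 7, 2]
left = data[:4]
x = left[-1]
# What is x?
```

data has length 8. The slice data[:4] selects indices [0, 1, 2, 3] (0->20, 1->16, 2->6, 3->19), giving [20, 16, 6, 19]. So left = [20, 16, 6, 19]. Then left[-1] = 19.

19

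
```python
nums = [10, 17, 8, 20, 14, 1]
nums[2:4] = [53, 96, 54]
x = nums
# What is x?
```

nums starts as [10, 17, 8, 20, 14, 1] (length 6). The slice nums[2:4] covers indices [2, 3] with values [8, 20]. Replacing that slice with [53, 96, 54] (different length) produces [10, 17, 53, 96, 54, 14, 1].

[10, 17, 53, 96, 54, 14, 1]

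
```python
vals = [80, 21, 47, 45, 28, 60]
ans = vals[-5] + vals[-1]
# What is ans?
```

vals has length 6. Negative index -5 maps to positive index 6 + (-5) = 1. vals[1] = 21.
vals has length 6. Negative index -1 maps to positive index 6 + (-1) = 5. vals[5] = 60.
Sum: 21 + 60 = 81.

81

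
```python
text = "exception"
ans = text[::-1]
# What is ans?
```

text has length 9. The slice text[::-1] selects indices [8, 7, 6, 5, 4, 3, 2, 1, 0] (8->'n', 7->'o', 6->'i', 5->'t', 4->'p', 3->'e', 2->'c', 1->'x', 0->'e'), giving 'noitpecxe'.

'noitpecxe'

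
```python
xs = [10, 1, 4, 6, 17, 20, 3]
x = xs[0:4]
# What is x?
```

xs has length 7. The slice xs[0:4] selects indices [0, 1, 2, 3] (0->10, 1->1, 2->4, 3->6), giving [10, 1, 4, 6].

[10, 1, 4, 6]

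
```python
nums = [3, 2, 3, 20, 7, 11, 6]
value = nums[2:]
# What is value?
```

nums has length 7. The slice nums[2:] selects indices [2, 3, 4, 5, 6] (2->3, 3->20, 4->7, 5->11, 6->6), giving [3, 20, 7, 11, 6].

[3, 20, 7, 11, 6]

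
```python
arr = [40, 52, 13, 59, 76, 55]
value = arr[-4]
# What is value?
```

arr has length 6. Negative index -4 maps to positive index 6 + (-4) = 2. arr[2] = 13.

13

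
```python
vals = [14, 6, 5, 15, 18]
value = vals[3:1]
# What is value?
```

vals has length 5. The slice vals[3:1] resolves to an empty index range, so the result is [].

[]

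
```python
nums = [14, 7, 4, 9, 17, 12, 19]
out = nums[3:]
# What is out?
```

nums has length 7. The slice nums[3:] selects indices [3, 4, 5, 6] (3->9, 4->17, 5->12, 6->19), giving [9, 17, 12, 19].

[9, 17, 12, 19]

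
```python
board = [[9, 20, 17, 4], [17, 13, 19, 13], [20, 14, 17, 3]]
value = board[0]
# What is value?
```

board has 3 rows. Row 0 is [9, 20, 17, 4].

[9, 20, 17, 4]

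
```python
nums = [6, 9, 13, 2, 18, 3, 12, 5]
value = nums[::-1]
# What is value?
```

nums has length 8. The slice nums[::-1] selects indices [7, 6, 5, 4, 3, 2, 1, 0] (7->5, 6->12, 5->3, 4->18, 3->2, 2->13, 1->9, 0->6), giving [5, 12, 3, 18, 2, 13, 9, 6].

[5, 12, 3, 18, 2, 13, 9, 6]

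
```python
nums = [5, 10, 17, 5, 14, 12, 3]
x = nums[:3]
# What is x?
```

nums has length 7. The slice nums[:3] selects indices [0, 1, 2] (0->5, 1->10, 2->17), giving [5, 10, 17].

[5, 10, 17]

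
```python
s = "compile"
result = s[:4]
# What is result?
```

s has length 7. The slice s[:4] selects indices [0, 1, 2, 3] (0->'c', 1->'o', 2->'m', 3->'p'), giving 'comp'.

'comp'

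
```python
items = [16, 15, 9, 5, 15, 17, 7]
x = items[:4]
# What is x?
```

items has length 7. The slice items[:4] selects indices [0, 1, 2, 3] (0->16, 1->15, 2->9, 3->5), giving [16, 15, 9, 5].

[16, 15, 9, 5]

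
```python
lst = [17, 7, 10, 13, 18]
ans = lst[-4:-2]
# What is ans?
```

lst has length 5. The slice lst[-4:-2] selects indices [1, 2] (1->7, 2->10), giving [7, 10].

[7, 10]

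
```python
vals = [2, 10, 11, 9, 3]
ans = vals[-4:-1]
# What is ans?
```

vals has length 5. The slice vals[-4:-1] selects indices [1, 2, 3] (1->10, 2->11, 3->9), giving [10, 11, 9].

[10, 11, 9]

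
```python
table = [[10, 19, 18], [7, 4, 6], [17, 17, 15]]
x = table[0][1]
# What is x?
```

table[0] = [10, 19, 18]. Taking column 1 of that row yields 19.

19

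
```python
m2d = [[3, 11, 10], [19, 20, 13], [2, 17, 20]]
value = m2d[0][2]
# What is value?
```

m2d[0] = [3, 11, 10]. Taking column 2 of that row yields 10.

10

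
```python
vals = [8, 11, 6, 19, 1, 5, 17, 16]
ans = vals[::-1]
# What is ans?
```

vals has length 8. The slice vals[::-1] selects indices [7, 6, 5, 4, 3, 2, 1, 0] (7->16, 6->17, 5->5, 4->1, 3->19, 2->6, 1->11, 0->8), giving [16, 17, 5, 1, 19, 6, 11, 8].

[16, 17, 5, 1, 19, 6, 11, 8]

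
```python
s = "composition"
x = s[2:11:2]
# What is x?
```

s has length 11. The slice s[2:11:2] selects indices [2, 4, 6, 8, 10] (2->'m', 4->'o', 6->'i', 8->'i', 10->'n'), giving 'moiin'.

'moiin'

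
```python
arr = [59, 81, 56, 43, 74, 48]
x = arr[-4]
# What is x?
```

arr has length 6. Negative index -4 maps to positive index 6 + (-4) = 2. arr[2] = 56.

56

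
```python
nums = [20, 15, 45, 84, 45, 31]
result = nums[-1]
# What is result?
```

nums has length 6. Negative index -1 maps to positive index 6 + (-1) = 5. nums[5] = 31.

31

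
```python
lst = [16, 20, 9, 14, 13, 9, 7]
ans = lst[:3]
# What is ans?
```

lst has length 7. The slice lst[:3] selects indices [0, 1, 2] (0->16, 1->20, 2->9), giving [16, 20, 9].

[16, 20, 9]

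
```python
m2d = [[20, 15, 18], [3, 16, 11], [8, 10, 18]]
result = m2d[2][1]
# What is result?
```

m2d[2] = [8, 10, 18]. Taking column 1 of that row yields 10.

10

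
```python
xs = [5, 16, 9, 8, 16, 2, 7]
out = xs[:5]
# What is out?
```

xs has length 7. The slice xs[:5] selects indices [0, 1, 2, 3, 4] (0->5, 1->16, 2->9, 3->8, 4->16), giving [5, 16, 9, 8, 16].

[5, 16, 9, 8, 16]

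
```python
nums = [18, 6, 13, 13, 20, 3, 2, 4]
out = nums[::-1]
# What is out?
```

nums has length 8. The slice nums[::-1] selects indices [7, 6, 5, 4, 3, 2, 1, 0] (7->4, 6->2, 5->3, 4->20, 3->13, 2->13, 1->6, 0->18), giving [4, 2, 3, 20, 13, 13, 6, 18].

[4, 2, 3, 20, 13, 13, 6, 18]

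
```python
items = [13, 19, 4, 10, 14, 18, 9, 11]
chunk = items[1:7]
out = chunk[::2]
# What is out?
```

items has length 8. The slice items[1:7] selects indices [1, 2, 3, 4, 5, 6] (1->19, 2->4, 3->10, 4->14, 5->18, 6->9), giving [19, 4, 10, 14, 18, 9]. So chunk = [19, 4, 10, 14, 18, 9]. chunk has length 6. The slice chunk[::2] selects indices [0, 2, 4] (0->19, 2->10, 4->18), giving [19, 10, 18].

[19, 10, 18]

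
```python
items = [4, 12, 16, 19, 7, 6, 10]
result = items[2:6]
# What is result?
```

items has length 7. The slice items[2:6] selects indices [2, 3, 4, 5] (2->16, 3->19, 4->7, 5->6), giving [16, 19, 7, 6].

[16, 19, 7, 6]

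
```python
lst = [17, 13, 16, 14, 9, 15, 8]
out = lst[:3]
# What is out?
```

lst has length 7. The slice lst[:3] selects indices [0, 1, 2] (0->17, 1->13, 2->16), giving [17, 13, 16].

[17, 13, 16]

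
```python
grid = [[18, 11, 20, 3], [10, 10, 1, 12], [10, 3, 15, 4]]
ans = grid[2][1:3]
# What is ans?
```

grid[2] = [10, 3, 15, 4]. grid[2] has length 4. The slice grid[2][1:3] selects indices [1, 2] (1->3, 2->15), giving [3, 15].

[3, 15]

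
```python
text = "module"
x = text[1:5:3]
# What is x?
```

text has length 6. The slice text[1:5:3] selects indices [1, 4] (1->'o', 4->'l'), giving 'ol'.

'ol'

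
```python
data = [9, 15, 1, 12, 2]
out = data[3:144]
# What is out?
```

data has length 5. The slice data[3:144] selects indices [3, 4] (3->12, 4->2), giving [12, 2].

[12, 2]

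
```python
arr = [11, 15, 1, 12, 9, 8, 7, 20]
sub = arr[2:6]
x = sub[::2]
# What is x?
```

arr has length 8. The slice arr[2:6] selects indices [2, 3, 4, 5] (2->1, 3->12, 4->9, 5->8), giving [1, 12, 9, 8]. So sub = [1, 12, 9, 8]. sub has length 4. The slice sub[::2] selects indices [0, 2] (0->1, 2->9), giving [1, 9].

[1, 9]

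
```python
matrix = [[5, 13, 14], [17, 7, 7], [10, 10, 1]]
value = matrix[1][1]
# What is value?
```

matrix[1] = [17, 7, 7]. Taking column 1 of that row yields 7.

7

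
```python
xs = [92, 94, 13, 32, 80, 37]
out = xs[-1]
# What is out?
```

xs has length 6. Negative index -1 maps to positive index 6 + (-1) = 5. xs[5] = 37.

37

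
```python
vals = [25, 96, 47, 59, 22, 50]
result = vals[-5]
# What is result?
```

vals has length 6. Negative index -5 maps to positive index 6 + (-5) = 1. vals[1] = 96.

96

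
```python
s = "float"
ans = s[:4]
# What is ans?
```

s has length 5. The slice s[:4] selects indices [0, 1, 2, 3] (0->'f', 1->'l', 2->'o', 3->'a'), giving 'floa'.

'floa'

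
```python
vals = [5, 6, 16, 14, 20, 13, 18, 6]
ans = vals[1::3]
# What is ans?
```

vals has length 8. The slice vals[1::3] selects indices [1, 4, 7] (1->6, 4->20, 7->6), giving [6, 20, 6].

[6, 20, 6]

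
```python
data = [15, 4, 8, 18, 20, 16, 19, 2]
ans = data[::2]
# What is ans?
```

data has length 8. The slice data[::2] selects indices [0, 2, 4, 6] (0->15, 2->8, 4->20, 6->19), giving [15, 8, 20, 19].

[15, 8, 20, 19]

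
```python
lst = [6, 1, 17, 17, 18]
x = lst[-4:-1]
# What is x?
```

lst has length 5. The slice lst[-4:-1] selects indices [1, 2, 3] (1->1, 2->17, 3->17), giving [1, 17, 17].

[1, 17, 17]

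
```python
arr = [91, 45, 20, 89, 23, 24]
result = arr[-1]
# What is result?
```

arr has length 6. Negative index -1 maps to positive index 6 + (-1) = 5. arr[5] = 24.

24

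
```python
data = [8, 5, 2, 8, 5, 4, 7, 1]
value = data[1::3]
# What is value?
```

data has length 8. The slice data[1::3] selects indices [1, 4, 7] (1->5, 4->5, 7->1), giving [5, 5, 1].

[5, 5, 1]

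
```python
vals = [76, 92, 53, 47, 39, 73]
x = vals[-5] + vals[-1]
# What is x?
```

vals has length 6. Negative index -5 maps to positive index 6 + (-5) = 1. vals[1] = 92.
vals has length 6. Negative index -1 maps to positive index 6 + (-1) = 5. vals[5] = 73.
Sum: 92 + 73 = 165.

165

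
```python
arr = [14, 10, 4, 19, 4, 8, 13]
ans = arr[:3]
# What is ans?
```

arr has length 7. The slice arr[:3] selects indices [0, 1, 2] (0->14, 1->10, 2->4), giving [14, 10, 4].

[14, 10, 4]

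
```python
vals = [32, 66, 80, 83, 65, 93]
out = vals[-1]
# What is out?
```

vals has length 6. Negative index -1 maps to positive index 6 + (-1) = 5. vals[5] = 93.

93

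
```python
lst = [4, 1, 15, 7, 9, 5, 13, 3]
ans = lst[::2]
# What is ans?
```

lst has length 8. The slice lst[::2] selects indices [0, 2, 4, 6] (0->4, 2->15, 4->9, 6->13), giving [4, 15, 9, 13].

[4, 15, 9, 13]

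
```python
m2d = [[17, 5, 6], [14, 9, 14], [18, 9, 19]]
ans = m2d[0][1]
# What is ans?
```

m2d[0] = [17, 5, 6]. Taking column 1 of that row yields 5.

5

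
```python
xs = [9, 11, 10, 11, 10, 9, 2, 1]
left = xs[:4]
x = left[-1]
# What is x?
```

xs has length 8. The slice xs[:4] selects indices [0, 1, 2, 3] (0->9, 1->11, 2->10, 3->11), giving [9, 11, 10, 11]. So left = [9, 11, 10, 11]. Then left[-1] = 11.

11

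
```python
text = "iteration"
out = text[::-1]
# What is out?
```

text has length 9. The slice text[::-1] selects indices [8, 7, 6, 5, 4, 3, 2, 1, 0] (8->'n', 7->'o', 6->'i', 5->'t', 4->'a', 3->'r', 2->'e', 1->'t', 0->'i'), giving 'noitareti'.

'noitareti'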